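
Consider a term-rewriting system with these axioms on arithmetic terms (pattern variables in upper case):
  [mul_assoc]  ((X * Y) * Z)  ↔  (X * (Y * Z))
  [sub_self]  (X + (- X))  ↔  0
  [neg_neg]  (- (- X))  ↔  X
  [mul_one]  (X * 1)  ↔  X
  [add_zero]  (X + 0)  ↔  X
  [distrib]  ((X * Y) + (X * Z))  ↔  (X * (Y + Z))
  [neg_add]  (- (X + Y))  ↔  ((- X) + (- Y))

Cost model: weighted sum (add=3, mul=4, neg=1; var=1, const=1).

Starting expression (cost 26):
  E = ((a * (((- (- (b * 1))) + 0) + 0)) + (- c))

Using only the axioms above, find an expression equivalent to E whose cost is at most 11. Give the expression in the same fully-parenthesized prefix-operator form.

step 1: neg_neg (→) rewrites (- (- (b * 1))) into (b * 1), now ((a * (((b * 1) + 0) + 0)) + (- c))
step 2: add_zero (→) rewrites (((b * 1) + 0) + 0) into ((b * 1) + 0), now ((a * ((b * 1) + 0)) + (- c))
step 3: add_zero (→) rewrites ((b * 1) + 0) into (b * 1), now ((a * (b * 1)) + (- c))
step 4: mul_one (→) rewrites (b * 1) into b, reaching cost 11 (bound 11)

((a * b) + (- c))   [cost 11]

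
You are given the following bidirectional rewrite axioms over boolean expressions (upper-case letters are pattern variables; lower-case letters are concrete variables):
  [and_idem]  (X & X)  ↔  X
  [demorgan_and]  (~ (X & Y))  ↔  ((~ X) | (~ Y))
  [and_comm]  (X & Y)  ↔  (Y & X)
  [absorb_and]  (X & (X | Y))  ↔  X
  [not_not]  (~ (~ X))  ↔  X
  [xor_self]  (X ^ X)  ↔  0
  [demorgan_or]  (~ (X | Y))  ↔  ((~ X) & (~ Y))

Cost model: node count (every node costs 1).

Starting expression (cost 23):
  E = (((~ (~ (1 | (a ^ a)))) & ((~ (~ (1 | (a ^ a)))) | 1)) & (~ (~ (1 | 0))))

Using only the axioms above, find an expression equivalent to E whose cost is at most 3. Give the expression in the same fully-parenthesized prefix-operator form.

(1 | 0)   [cost 3]

1. [absorb_and →] ((~ (~ (1 | (a ^ a)))) & ((~ (~ (1 | (a ^ a)))) | 1))  →  (~ (~ (1 | (a ^ a))));  E = ((~ (~ (1 | (a ^ a)))) & (~ (~ (1 | 0))))
2. [xor_self →] (a ^ a)  →  0;  E = ((~ (~ (1 | 0))) & (~ (~ (1 | 0))))
3. [and_idem →] ((~ (~ (1 | 0))) & (~ (~ (1 | 0))))  →  (~ (~ (1 | 0)))
4. [not_not →] (~ (~ (1 | 0)))  →  (1 | 0);  cost 3 ≤ 3, done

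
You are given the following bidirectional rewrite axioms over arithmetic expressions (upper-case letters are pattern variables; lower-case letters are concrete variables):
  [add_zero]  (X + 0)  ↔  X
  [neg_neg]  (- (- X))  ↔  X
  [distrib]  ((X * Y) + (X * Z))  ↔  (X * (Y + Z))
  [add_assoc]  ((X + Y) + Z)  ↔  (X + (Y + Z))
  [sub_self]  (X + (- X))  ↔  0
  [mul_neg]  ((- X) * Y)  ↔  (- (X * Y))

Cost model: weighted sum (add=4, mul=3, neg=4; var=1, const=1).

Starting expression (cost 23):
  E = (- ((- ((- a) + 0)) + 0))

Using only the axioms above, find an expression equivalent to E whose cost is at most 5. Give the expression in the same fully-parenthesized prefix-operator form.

(1) ((- a) + 0)  =[add_zero →]=  (- a)    ⊢ (- ((- (- a)) + 0))
(2) (- (- a))  =[neg_neg →]=  a    ⊢ (- (a + 0))
(3) (a + 0)  =[add_zero →]=  a    ⊢ cost 5, within 5

(- a)   [cost 5]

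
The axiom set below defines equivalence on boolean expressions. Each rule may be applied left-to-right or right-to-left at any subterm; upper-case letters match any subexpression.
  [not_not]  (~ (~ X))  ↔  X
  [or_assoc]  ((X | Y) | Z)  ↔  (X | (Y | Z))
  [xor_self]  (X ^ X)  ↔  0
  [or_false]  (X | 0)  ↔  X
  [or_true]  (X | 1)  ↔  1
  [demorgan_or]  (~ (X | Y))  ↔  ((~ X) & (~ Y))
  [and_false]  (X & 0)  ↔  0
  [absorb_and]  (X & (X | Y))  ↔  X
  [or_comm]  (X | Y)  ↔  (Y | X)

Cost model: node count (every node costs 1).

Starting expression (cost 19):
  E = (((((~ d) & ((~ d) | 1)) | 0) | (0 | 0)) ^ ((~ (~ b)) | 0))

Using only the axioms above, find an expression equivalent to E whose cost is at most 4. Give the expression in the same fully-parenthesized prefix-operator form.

step 1: absorb_and (→) rewrites ((~ d) & ((~ d) | 1)) into (~ d), now ((((~ d) | 0) | (0 | 0)) ^ ((~ (~ b)) | 0))
step 2: or_false (→) rewrites (0 | 0) into 0, now ((((~ d) | 0) | 0) ^ ((~ (~ b)) | 0))
step 3: not_not (→) rewrites (~ (~ b)) into b, now ((((~ d) | 0) | 0) ^ (b | 0))
step 4: or_false (→) rewrites (((~ d) | 0) | 0) into ((~ d) | 0), now (((~ d) | 0) ^ (b | 0))
step 5: or_false (→) rewrites (b | 0) into b, now (((~ d) | 0) ^ b)
step 6: or_false (→) rewrites ((~ d) | 0) into (~ d), reaching cost 4 (bound 4)

((~ d) ^ b)   [cost 4]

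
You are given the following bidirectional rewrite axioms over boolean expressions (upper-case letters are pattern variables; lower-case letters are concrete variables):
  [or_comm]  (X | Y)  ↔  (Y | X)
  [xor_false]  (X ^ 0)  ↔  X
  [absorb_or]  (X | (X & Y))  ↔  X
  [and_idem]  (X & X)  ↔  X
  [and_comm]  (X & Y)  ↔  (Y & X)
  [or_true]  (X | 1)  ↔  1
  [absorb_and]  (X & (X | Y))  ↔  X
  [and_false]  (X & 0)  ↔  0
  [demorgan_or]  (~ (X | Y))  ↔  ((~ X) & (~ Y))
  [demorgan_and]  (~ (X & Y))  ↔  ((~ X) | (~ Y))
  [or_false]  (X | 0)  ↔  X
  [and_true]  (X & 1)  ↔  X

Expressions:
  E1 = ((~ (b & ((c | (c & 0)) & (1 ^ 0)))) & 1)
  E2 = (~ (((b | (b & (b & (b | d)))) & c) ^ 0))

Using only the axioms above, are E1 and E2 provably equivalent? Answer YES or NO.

1. [absorb_or →] (c | (c & 0))  →  c;  E1 = ((~ (b & (c & (1 ^ 0)))) & 1)
2. [xor_false →] (1 ^ 0)  →  1;  E1 = ((~ (b & (c & 1))) & 1)
3. [and_true →] (c & 1)  →  c;  E1 = ((~ (b & c)) & 1)
4. [and_true →] ((~ (b & c)) & 1)  →  (~ (b & c))
5. [xor_false ←] (b & c)  →  ((b & c) ^ 0);  E1 = (~ ((b & c) ^ 0))
6. [absorb_or ←] b  →  (b | (b & b));  E1 = (~ (((b | (b & b)) & c) ^ 0))
7. [absorb_and ←] b  →  (b & (b | d));  this is E2

YES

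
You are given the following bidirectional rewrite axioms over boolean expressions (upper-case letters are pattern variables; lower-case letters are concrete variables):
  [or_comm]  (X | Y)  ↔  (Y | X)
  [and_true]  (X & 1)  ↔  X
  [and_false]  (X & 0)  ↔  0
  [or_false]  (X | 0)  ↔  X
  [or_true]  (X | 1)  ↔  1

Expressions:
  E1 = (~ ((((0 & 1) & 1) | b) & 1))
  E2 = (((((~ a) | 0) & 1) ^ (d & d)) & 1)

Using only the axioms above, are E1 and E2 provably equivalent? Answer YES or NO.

NO

All listed rules preserve value, hence provable equivalence implies equal values everywhere; look for a separating assignment.
a=0, b=0, d=1 gives E1 ↦ 1, E2 ↦ 0; values differ ⇒ not provably equivalent.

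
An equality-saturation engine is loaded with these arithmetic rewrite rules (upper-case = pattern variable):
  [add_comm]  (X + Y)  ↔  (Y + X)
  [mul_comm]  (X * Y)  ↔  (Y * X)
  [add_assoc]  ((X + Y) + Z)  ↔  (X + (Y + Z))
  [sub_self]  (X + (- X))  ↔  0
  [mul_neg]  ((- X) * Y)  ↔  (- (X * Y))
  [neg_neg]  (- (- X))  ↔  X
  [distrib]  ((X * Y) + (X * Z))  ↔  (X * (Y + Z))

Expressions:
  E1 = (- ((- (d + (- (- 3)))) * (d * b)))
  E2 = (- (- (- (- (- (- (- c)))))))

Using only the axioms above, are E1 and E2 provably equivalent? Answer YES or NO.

NO

The axioms are sound identities: if E1 ↔* E2 then E1 and E2 evaluate identically under any assignment.
Under b=0, c=1, d=0: E1 evaluates to 0, E2 to -1. Distinct ⇒ no rewrite sequence connects them.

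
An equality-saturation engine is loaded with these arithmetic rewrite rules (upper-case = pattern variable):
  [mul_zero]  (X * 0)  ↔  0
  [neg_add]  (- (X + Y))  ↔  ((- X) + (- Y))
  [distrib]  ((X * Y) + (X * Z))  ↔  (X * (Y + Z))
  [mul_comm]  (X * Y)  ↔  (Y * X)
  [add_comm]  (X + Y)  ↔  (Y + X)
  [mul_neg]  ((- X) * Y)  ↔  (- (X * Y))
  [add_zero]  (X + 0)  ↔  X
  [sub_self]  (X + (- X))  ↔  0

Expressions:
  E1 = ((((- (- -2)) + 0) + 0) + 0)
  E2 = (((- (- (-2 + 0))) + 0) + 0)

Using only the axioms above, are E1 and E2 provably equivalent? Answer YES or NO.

YES

(1) (((- (- -2)) + 0) + 0)  =[add_zero →]=  ((- (- -2)) + 0)    ⊢ (((- (- -2)) + 0) + 0)
(2) -2  =[add_zero ←]=  (-2 + 0)    ⊢ E2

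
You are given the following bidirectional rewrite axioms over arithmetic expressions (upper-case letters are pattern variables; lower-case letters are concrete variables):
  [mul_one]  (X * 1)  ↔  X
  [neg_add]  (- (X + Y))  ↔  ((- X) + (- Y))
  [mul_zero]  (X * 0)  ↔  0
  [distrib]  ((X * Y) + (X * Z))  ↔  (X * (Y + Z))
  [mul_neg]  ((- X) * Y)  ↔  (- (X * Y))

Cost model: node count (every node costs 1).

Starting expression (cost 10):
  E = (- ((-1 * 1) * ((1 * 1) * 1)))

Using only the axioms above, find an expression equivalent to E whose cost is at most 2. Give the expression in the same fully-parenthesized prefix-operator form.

(- -1)   [cost 2]

1. [mul_one →] (1 * 1)  →  1;  E = (- ((-1 * 1) * (1 * 1)))
2. [mul_one →] (-1 * 1)  →  -1;  E = (- (-1 * (1 * 1)))
3. [mul_one →] (1 * 1)  →  1;  E = (- (-1 * 1))
4. [mul_one →] (-1 * 1)  →  -1;  cost 2 ≤ 2, done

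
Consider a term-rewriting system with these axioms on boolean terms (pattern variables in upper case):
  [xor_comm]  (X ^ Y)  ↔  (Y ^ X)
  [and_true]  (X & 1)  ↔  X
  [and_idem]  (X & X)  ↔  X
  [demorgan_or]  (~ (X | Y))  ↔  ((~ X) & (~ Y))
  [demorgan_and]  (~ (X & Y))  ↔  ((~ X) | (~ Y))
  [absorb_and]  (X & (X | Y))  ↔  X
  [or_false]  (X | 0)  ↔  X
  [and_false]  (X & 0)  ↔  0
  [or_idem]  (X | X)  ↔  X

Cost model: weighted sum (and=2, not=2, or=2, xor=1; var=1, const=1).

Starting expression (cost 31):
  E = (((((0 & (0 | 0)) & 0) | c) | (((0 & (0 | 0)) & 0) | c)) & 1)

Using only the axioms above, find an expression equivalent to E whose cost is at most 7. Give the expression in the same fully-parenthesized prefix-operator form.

(1) ((((0 & (0 | 0)) & 0) | c) | (((0 & (0 | 0)) & 0) | c))  =[or_idem →]=  (((0 & (0 | 0)) & 0) | c)    ⊢ ((((0 & (0 | 0)) & 0) | c) & 1)
(2) ((((0 & (0 | 0)) & 0) | c) & 1)  =[and_true →]=  (((0 & (0 | 0)) & 0) | c)
(3) (0 & (0 | 0))  =[absorb_and →]=  0    ⊢ cost 7, within 7

((0 & 0) | c)   [cost 7]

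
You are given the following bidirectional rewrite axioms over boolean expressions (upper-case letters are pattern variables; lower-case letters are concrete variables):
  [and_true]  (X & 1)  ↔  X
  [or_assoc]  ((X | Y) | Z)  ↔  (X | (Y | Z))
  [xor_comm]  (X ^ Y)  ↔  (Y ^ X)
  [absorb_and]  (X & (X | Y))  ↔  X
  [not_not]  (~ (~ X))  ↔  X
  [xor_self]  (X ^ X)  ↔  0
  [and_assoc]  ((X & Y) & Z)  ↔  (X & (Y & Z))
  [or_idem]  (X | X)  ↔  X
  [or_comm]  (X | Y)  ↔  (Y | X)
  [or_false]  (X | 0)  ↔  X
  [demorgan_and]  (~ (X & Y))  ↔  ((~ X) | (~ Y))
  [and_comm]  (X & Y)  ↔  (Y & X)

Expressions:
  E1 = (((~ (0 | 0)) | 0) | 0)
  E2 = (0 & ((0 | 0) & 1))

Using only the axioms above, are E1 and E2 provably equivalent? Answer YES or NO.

NO

The axioms are sound identities: if E1 ↔* E2 then E1 and E2 evaluate identically under any assignment.
Under the empty assignment (no variables occur): E1 evaluates to 1, E2 to 0. Distinct ⇒ no rewrite sequence connects them.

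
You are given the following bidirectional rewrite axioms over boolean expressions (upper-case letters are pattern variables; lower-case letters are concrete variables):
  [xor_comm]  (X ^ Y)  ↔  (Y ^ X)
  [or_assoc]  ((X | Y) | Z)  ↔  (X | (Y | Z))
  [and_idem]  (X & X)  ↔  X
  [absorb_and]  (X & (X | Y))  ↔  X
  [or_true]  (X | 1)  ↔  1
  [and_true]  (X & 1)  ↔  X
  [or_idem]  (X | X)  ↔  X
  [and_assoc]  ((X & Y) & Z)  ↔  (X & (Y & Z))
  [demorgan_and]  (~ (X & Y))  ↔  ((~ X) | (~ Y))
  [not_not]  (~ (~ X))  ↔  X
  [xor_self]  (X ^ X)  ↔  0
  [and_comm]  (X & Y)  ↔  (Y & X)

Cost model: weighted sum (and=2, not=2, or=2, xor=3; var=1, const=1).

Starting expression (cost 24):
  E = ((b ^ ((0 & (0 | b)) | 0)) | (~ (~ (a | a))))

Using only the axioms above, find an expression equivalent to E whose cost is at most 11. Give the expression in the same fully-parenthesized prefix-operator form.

1. [not_not →] (~ (~ (a | a)))  →  (a | a);  E = ((b ^ ((0 & (0 | b)) | 0)) | (a | a))
2. [absorb_and →] (0 & (0 | b))  →  0;  E = ((b ^ (0 | 0)) | (a | a))
3. [or_idem →] (0 | 0)  →  0;  cost 11 ≤ 11, done

((b ^ 0) | (a | a))   [cost 11]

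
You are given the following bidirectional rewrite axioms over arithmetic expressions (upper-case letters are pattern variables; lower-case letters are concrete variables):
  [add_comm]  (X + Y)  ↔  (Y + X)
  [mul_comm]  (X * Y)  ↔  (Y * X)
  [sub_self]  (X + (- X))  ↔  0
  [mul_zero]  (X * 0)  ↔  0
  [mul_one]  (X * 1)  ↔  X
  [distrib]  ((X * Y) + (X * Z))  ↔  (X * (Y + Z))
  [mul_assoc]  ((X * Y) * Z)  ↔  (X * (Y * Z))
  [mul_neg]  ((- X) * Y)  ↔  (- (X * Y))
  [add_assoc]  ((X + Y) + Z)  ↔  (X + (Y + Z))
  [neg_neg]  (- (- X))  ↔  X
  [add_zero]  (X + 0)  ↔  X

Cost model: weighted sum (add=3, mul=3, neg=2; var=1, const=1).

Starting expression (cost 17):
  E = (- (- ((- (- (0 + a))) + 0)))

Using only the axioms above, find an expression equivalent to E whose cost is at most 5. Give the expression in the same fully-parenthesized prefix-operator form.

(0 + a)   [cost 5]

(1) ((- (- (0 + a))) + 0)  =[add_zero →]=  (- (- (0 + a)))    ⊢ (- (- (- (- (0 + a)))))
(2) (- (- (- (- (0 + a)))))  =[neg_neg →]=  (- (- (0 + a)))
(3) (- (- (0 + a)))  =[neg_neg →]=  (0 + a)    ⊢ cost 5, within 5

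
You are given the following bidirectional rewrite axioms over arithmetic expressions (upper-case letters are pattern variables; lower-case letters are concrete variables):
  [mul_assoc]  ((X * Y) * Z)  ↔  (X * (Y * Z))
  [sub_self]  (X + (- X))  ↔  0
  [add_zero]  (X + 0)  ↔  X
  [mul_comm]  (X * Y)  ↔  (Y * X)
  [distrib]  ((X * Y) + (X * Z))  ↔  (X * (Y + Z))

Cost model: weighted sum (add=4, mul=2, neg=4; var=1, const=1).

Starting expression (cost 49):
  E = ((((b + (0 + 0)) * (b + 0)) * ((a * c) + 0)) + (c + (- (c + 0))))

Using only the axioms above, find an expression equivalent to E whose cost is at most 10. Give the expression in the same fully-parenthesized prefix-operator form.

1. [add_zero →] (0 + 0)  →  0;  E = ((((b + 0) * (b + 0)) * ((a * c) + 0)) + (c + (- (c + 0))))
2. [add_zero →] (c + 0)  →  c;  E = ((((b + 0) * (b + 0)) * ((a * c) + 0)) + (c + (- c)))
3. [add_zero →] (b + 0)  →  b;  E = (((b * (b + 0)) * ((a * c) + 0)) + (c + (- c)))
4. [mul_comm →] (b * (b + 0))  →  ((b + 0) * b);  E = ((((b + 0) * b) * ((a * c) + 0)) + (c + (- c)))
5. [sub_self →] (c + (- c))  →  0;  E = ((((b + 0) * b) * ((a * c) + 0)) + 0)
6. [add_zero →] ((((b + 0) * b) * ((a * c) + 0)) + 0)  →  (((b + 0) * b) * ((a * c) + 0))
7. [add_zero →] ((a * c) + 0)  →  (a * c);  E = (((b + 0) * b) * (a * c))
8. [add_zero →] (b + 0)  →  b;  cost 10 ≤ 10, done

((b * b) * (a * c))   [cost 10]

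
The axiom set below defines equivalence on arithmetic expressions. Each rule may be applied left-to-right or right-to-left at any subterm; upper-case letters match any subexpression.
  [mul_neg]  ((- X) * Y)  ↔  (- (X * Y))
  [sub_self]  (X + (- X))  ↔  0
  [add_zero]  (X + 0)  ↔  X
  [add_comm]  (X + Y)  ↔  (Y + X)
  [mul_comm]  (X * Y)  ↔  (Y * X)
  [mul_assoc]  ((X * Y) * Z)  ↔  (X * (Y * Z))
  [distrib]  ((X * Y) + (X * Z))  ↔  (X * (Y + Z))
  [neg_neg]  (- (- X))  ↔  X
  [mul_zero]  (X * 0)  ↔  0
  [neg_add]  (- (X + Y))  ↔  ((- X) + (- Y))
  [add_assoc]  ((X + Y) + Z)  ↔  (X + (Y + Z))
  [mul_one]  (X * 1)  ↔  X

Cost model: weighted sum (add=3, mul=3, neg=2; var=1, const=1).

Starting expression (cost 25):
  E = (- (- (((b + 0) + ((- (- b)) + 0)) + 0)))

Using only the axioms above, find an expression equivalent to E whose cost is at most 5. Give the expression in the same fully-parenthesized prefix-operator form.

(b + b)   [cost 5]

(1) (- (- b))  =[neg_neg →]=  b    ⊢ (- (- (((b + 0) + (b + 0)) + 0)))
(2) (- (- (((b + 0) + (b + 0)) + 0)))  =[neg_neg →]=  (((b + 0) + (b + 0)) + 0)
(3) (b + 0)  =[add_zero →]=  b    ⊢ (((b + 0) + b) + 0)
(4) (b + 0)  =[add_zero →]=  b    ⊢ ((b + b) + 0)
(5) ((b + b) + 0)  =[add_zero →]=  (b + b)    ⊢ cost 5, within 5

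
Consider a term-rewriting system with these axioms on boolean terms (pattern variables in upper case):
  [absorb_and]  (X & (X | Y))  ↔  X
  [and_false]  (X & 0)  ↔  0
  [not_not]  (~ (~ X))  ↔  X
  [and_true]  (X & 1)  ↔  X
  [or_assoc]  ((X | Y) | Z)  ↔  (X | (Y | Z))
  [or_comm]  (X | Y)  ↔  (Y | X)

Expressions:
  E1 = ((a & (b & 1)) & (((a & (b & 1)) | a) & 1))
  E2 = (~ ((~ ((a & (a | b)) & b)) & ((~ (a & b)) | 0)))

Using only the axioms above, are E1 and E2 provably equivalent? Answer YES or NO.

YES

(1) (((a & (b & 1)) | a) & 1)  =[and_true →]=  ((a & (b & 1)) | a)    ⊢ ((a & (b & 1)) & ((a & (b & 1)) | a))
(2) ((a & (b & 1)) & ((a & (b & 1)) | a))  =[absorb_and →]=  (a & (b & 1))
(3) (b & 1)  =[and_true →]=  b    ⊢ (a & b)
(4) (a & b)  =[not_not ←]=  (~ (~ (a & b)))
(5) (~ (a & b))  =[absorb_and ←]=  ((~ (a & b)) & ((~ (a & b)) | 0))    ⊢ (~ ((~ (a & b)) & ((~ (a & b)) | 0)))
(6) a  =[absorb_and ←]=  (a & (a | b))    ⊢ E2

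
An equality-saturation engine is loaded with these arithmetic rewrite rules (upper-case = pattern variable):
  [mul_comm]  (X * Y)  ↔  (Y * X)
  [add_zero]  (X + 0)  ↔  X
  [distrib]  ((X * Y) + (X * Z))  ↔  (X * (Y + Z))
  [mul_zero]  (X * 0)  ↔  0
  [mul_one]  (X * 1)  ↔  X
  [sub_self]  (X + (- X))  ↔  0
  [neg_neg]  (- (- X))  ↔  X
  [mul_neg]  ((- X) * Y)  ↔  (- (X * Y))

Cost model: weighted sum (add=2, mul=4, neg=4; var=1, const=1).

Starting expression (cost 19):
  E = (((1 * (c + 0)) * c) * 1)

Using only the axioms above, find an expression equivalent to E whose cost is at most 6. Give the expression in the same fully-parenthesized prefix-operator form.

1. [add_zero →] (c + 0)  →  c;  E = (((1 * c) * c) * 1)
2. [mul_one →] (((1 * c) * c) * 1)  →  ((1 * c) * c)
3. [mul_comm →] (1 * c)  →  (c * 1);  E = ((c * 1) * c)
4. [mul_one →] (c * 1)  →  c;  cost 6 ≤ 6, done

(c * c)   [cost 6]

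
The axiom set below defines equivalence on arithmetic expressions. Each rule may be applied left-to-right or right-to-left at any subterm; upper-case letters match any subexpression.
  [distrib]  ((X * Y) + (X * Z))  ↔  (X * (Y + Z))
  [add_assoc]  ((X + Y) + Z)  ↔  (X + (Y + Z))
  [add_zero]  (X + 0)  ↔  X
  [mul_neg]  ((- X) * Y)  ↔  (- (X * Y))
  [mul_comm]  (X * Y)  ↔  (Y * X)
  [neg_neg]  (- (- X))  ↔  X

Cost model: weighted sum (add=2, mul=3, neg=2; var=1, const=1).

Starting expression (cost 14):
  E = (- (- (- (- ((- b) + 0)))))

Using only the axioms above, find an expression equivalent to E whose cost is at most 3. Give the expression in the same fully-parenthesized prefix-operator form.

(- b)   [cost 3]

step 1: neg_neg (→) rewrites (- (- (- (- ((- b) + 0))))) into (- (- ((- b) + 0)))
step 2: add_zero (→) rewrites ((- b) + 0) into (- b), now (- (- (- b)))
step 3: neg_neg (→) rewrites (- (- b)) into b, reaching cost 3 (bound 3)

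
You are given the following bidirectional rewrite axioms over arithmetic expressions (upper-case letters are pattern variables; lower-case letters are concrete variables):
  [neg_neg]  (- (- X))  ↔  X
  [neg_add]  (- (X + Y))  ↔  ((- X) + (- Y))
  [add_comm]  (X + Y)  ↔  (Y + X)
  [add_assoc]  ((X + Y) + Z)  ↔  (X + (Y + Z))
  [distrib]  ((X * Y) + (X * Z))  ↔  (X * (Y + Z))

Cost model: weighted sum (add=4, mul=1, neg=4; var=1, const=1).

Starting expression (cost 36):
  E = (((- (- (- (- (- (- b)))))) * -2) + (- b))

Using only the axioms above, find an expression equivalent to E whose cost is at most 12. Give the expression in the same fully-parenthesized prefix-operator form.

((b * -2) + (- b))   [cost 12]

1. [neg_neg →] (- (- (- (- b))))  →  (- (- b));  E = (((- (- (- (- b)))) * -2) + (- b))
2. [neg_neg →] (- (- (- (- b))))  →  (- (- b));  E = (((- (- b)) * -2) + (- b))
3. [neg_neg →] (- (- b))  →  b;  cost 12 ≤ 12, done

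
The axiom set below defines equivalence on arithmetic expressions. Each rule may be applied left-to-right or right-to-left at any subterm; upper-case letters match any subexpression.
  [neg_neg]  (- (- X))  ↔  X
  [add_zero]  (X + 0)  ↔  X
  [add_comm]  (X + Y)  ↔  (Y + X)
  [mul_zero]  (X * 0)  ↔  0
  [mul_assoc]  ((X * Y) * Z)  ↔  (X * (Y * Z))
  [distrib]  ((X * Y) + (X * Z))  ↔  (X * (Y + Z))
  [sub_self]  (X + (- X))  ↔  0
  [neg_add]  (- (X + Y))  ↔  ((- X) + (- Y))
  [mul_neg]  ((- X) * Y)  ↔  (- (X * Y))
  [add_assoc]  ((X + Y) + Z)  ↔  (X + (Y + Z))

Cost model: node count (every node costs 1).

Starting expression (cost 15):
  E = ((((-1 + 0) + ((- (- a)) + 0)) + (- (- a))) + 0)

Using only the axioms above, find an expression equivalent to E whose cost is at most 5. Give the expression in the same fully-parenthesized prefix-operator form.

1. [add_assoc →] ((((-1 + 0) + ((- (- a)) + 0)) + (- (- a))) + 0)  →  (((-1 + 0) + ((- (- a)) + 0)) + ((- (- a)) + 0))
2. [add_zero →] ((- (- a)) + 0)  →  (- (- a));  E = (((-1 + 0) + (- (- a))) + ((- (- a)) + 0))
3. [neg_neg →] (- (- a))  →  a;  E = (((-1 + 0) + a) + ((- (- a)) + 0))
4. [add_assoc →] (((-1 + 0) + a) + ((- (- a)) + 0))  →  ((-1 + 0) + (a + ((- (- a)) + 0)))
5. [add_zero →] ((- (- a)) + 0)  →  (- (- a));  E = ((-1 + 0) + (a + (- (- a))))
6. [add_comm →] ((-1 + 0) + (a + (- (- a))))  →  ((a + (- (- a))) + (-1 + 0))
7. [add_zero →] (-1 + 0)  →  -1;  E = ((a + (- (- a))) + -1)
8. [neg_neg →] (- (- a))  →  a;  cost 5 ≤ 5, done

((a + a) + -1)   [cost 5]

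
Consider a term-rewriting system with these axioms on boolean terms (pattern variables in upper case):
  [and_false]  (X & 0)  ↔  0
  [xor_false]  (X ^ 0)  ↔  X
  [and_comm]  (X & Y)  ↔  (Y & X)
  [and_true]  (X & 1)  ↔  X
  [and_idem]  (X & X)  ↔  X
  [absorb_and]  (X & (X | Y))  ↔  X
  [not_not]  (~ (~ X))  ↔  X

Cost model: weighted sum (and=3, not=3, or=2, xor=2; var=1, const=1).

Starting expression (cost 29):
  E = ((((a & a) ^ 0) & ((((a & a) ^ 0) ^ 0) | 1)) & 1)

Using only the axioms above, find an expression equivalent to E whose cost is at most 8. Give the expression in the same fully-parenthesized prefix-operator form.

1. [and_true →] ((((a & a) ^ 0) & ((((a & a) ^ 0) ^ 0) | 1)) & 1)  →  (((a & a) ^ 0) & ((((a & a) ^ 0) ^ 0) | 1))
2. [xor_false →] ((a & a) ^ 0)  →  (a & a);  E = (((a & a) ^ 0) & (((a & a) ^ 0) | 1))
3. [absorb_and →] (((a & a) ^ 0) & (((a & a) ^ 0) | 1))  →  ((a & a) ^ 0);  cost 8 ≤ 8, done

((a & a) ^ 0)   [cost 8]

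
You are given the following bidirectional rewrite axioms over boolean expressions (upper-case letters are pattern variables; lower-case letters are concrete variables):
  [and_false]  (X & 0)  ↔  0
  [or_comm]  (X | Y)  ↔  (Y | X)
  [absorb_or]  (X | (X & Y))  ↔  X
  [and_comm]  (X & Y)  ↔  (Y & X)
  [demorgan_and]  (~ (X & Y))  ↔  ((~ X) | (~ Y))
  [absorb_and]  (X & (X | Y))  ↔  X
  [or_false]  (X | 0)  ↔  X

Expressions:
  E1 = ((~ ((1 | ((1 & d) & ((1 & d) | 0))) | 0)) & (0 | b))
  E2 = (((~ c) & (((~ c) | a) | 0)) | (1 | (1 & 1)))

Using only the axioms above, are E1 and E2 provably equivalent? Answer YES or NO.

NO

Every axiom is a valid identity, so a rewrite proof would force E1 and E2 to agree under every assignment.
At a=0, b=0, c=0, d=0: E1 = 0 but E2 = 1; they differ, so no derivation exists.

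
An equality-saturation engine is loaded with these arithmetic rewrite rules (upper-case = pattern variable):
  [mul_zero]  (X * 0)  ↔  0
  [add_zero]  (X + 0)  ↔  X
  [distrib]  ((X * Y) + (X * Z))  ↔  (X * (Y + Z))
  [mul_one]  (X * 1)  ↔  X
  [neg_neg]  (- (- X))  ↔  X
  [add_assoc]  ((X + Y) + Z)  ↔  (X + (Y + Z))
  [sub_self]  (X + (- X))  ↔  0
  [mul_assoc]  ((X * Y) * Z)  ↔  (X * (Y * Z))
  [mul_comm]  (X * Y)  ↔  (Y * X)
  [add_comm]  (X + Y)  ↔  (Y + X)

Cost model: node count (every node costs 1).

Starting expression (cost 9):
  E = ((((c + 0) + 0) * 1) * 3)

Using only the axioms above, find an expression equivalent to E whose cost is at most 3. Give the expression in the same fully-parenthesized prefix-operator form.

(1) (c + 0)  =[add_zero →]=  c    ⊢ (((c + 0) * 1) * 3)
(2) (c + 0)  =[add_zero →]=  c    ⊢ ((c * 1) * 3)
(3) (c * 1)  =[mul_one →]=  c    ⊢ cost 3, within 3

(c * 3)   [cost 3]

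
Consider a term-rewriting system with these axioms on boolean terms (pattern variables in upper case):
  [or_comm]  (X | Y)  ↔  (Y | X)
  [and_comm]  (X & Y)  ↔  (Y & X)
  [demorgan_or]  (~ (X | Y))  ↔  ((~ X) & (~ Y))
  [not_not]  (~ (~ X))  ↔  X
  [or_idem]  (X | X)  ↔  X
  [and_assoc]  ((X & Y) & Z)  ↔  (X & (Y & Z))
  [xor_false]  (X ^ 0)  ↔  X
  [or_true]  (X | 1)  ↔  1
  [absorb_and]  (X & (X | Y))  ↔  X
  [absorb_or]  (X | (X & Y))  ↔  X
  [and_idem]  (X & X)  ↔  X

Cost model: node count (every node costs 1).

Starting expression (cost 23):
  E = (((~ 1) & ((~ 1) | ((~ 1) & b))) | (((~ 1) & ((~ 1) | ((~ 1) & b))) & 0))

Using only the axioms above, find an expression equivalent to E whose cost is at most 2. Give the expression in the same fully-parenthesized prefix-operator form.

(~ 1)   [cost 2]

(1) (((~ 1) & ((~ 1) | ((~ 1) & b))) | (((~ 1) & ((~ 1) | ((~ 1) & b))) & 0))  =[absorb_or →]=  ((~ 1) & ((~ 1) | ((~ 1) & b)))
(2) ((~ 1) | ((~ 1) & b))  =[absorb_or →]=  (~ 1)    ⊢ ((~ 1) & (~ 1))
(3) ((~ 1) & (~ 1))  =[and_idem →]=  (~ 1)    ⊢ cost 2, within 2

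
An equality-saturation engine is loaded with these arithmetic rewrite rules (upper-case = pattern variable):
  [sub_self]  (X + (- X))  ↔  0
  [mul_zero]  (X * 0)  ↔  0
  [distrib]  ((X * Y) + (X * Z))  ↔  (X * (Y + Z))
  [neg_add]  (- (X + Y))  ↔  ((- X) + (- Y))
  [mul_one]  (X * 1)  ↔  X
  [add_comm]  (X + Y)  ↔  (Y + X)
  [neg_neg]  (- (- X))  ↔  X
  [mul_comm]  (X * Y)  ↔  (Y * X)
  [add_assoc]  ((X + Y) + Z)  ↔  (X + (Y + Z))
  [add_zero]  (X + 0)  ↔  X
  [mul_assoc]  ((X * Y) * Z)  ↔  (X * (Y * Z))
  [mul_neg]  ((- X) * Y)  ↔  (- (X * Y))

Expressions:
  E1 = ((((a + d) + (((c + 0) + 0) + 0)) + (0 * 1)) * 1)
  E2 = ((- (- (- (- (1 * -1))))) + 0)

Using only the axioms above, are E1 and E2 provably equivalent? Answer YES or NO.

Every axiom is a valid identity, so a rewrite proof would force E1 and E2 to agree under every assignment.
At a=0, c=0, d=0: E1 = 0 but E2 = -1; they differ, so no derivation exists.

NO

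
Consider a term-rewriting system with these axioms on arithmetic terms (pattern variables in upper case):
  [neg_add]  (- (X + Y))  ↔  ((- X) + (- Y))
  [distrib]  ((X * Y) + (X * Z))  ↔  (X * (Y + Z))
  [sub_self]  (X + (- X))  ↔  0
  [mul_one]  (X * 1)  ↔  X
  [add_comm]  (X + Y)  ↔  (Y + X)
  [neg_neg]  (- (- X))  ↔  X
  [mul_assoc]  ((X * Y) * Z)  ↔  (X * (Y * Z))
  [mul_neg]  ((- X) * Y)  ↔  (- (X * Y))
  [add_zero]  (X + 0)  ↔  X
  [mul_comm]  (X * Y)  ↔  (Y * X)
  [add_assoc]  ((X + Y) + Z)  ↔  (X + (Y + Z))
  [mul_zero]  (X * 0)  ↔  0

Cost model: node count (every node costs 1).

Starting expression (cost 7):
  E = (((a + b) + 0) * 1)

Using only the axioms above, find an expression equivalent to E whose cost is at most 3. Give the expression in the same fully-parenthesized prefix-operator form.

(a + b)   [cost 3]

step 1: mul_one (→) rewrites (((a + b) + 0) * 1) into ((a + b) + 0)
step 2: add_assoc (→) rewrites ((a + b) + 0) into (a + (b + 0))
step 3: add_zero (→) rewrites (b + 0) into b, reaching cost 3 (bound 3)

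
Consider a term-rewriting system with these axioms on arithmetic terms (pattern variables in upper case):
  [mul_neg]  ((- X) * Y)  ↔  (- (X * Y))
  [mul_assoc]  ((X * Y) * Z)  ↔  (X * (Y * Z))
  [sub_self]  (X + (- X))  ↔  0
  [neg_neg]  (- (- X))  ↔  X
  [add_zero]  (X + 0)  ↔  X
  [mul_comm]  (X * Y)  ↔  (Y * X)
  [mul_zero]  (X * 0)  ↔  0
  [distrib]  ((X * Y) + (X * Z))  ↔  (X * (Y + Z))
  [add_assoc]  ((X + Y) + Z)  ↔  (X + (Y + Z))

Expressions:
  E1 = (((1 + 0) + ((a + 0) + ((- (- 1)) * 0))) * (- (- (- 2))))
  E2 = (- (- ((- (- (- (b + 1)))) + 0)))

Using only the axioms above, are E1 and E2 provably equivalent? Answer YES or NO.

The axioms are sound identities: if E1 ↔* E2 then E1 and E2 evaluate identically under any assignment.
Under a=0, b=0: E1 evaluates to -2, E2 to -1. Distinct ⇒ no rewrite sequence connects them.

NO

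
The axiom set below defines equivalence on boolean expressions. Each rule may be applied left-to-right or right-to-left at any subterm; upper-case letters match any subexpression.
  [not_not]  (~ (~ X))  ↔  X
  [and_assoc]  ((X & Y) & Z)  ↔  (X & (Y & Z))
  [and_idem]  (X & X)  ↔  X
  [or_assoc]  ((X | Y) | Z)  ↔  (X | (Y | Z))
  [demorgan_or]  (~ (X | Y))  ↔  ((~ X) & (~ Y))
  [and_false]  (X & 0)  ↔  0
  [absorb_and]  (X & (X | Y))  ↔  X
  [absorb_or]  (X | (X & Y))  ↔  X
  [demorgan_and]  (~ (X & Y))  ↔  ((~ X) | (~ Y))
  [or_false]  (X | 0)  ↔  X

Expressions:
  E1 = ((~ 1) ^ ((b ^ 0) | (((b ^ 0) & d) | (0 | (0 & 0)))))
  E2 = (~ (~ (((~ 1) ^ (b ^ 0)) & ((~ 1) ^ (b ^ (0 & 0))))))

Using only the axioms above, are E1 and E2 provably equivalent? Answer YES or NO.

(1) (0 | (0 & 0))  =[absorb_or →]=  0    ⊢ ((~ 1) ^ ((b ^ 0) | (((b ^ 0) & d) | 0)))
(2) (((b ^ 0) & d) | 0)  =[or_false →]=  ((b ^ 0) & d)    ⊢ ((~ 1) ^ ((b ^ 0) | ((b ^ 0) & d)))
(3) ((b ^ 0) | ((b ^ 0) & d))  =[absorb_or →]=  (b ^ 0)    ⊢ ((~ 1) ^ (b ^ 0))
(4) ((~ 1) ^ (b ^ 0))  =[not_not ←]=  (~ (~ ((~ 1) ^ (b ^ 0))))
(5) ((~ 1) ^ (b ^ 0))  =[and_idem ←]=  (((~ 1) ^ (b ^ 0)) & ((~ 1) ^ (b ^ 0)))    ⊢ (~ (~ (((~ 1) ^ (b ^ 0)) & ((~ 1) ^ (b ^ 0)))))
(6) 0  =[and_idem ←]=  (0 & 0)    ⊢ E2

YES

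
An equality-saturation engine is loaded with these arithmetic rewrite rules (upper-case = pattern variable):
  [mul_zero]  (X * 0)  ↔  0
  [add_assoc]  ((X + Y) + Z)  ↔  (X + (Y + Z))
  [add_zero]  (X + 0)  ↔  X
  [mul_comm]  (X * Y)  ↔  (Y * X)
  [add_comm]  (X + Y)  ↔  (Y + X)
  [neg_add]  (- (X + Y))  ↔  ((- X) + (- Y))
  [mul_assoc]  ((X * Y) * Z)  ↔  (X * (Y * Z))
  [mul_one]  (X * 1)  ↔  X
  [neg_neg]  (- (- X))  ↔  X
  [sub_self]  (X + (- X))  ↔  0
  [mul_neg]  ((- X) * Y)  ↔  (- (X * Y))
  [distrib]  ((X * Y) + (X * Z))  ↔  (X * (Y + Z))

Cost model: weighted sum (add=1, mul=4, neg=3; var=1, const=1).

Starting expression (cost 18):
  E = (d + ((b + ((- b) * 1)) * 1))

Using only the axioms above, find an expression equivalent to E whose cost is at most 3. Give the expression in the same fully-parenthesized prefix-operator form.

1. [mul_one →] ((- b) * 1)  →  (- b);  E = (d + ((b + (- b)) * 1))
2. [sub_self →] (b + (- b))  →  0;  E = (d + (0 * 1))
3. [mul_one →] (0 * 1)  →  0;  cost 3 ≤ 3, done

(d + 0)   [cost 3]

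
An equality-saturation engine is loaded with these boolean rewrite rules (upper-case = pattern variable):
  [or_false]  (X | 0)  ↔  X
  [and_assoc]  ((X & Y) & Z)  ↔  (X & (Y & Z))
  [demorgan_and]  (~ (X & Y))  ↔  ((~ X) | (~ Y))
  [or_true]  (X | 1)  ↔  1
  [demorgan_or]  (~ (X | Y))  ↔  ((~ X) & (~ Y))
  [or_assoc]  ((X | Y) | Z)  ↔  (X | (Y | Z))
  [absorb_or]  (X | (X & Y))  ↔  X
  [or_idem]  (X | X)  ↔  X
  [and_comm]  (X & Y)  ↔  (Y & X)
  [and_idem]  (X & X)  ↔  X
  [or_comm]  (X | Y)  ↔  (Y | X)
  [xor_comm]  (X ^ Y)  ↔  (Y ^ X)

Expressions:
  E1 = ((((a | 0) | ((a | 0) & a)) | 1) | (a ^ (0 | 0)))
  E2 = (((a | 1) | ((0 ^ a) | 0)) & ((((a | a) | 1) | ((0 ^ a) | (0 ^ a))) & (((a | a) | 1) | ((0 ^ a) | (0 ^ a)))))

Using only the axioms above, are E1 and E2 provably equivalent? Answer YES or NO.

(1) ((a | 0) | ((a | 0) & a))  =[absorb_or →]=  (a | 0)    ⊢ (((a | 0) | 1) | (a ^ (0 | 0)))
(2) (0 | 0)  =[or_idem →]=  0    ⊢ (((a | 0) | 1) | (a ^ 0))
(3) (a ^ 0)  =[xor_comm →]=  (0 ^ a)    ⊢ (((a | 0) | 1) | (0 ^ a))
(4) (a | 0)  =[or_false →]=  a    ⊢ ((a | 1) | (0 ^ a))
(5) ((a | 1) | (0 ^ a))  =[and_idem ←]=  (((a | 1) | (0 ^ a)) & ((a | 1) | (0 ^ a)))
(6) (0 ^ a)  =[or_idem ←]=  ((0 ^ a) | (0 ^ a))    ⊢ (((a | 1) | (0 ^ a)) & ((a | 1) | ((0 ^ a) | (0 ^ a))))
(7) (0 ^ a)  =[or_false ←]=  ((0 ^ a) | 0)    ⊢ (((a | 1) | ((0 ^ a) | 0)) & ((a | 1) | ((0 ^ a) | (0 ^ a))))
(8) a  =[or_idem ←]=  (a | a)    ⊢ (((a | 1) | ((0 ^ a) | 0)) & (((a | a) | 1) | ((0 ^ a) | (0 ^ a))))
(9) (((a | a) | 1) | ((0 ^ a) | (0 ^ a)))  =[and_idem ←]=  ((((a | a) | 1) | ((0 ^ a) | (0 ^ a))) & (((a | a) | 1) | ((0 ^ a) | (0 ^ a))))    ⊢ E2

YES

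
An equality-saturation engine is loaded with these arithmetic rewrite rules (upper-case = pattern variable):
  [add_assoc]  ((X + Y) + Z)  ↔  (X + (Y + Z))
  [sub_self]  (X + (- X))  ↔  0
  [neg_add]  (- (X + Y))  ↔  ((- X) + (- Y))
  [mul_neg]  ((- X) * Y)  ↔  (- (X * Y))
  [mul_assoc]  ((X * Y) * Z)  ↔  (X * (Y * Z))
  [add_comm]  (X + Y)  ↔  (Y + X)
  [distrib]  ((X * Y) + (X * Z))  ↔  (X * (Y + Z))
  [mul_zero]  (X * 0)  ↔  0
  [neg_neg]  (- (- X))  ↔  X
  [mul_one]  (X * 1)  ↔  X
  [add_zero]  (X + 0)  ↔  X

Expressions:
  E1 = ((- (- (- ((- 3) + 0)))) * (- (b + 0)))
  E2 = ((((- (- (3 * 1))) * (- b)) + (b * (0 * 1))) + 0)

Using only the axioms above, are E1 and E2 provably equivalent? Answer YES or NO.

YES

step 1: add_zero (→) rewrites ((- 3) + 0) into (- 3), now ((- (- (- (- 3)))) * (- (b + 0)))
step 2: neg_neg (→) rewrites (- (- (- 3))) into (- 3), now ((- (- 3)) * (- (b + 0)))
step 3: add_zero (→) rewrites (b + 0) into b, now ((- (- 3)) * (- b))
step 4: neg_neg (→) rewrites (- (- 3)) into 3, now (3 * (- b))
step 5: mul_one (←) rewrites 3 into (3 * 1), now ((3 * 1) * (- b))
step 6: add_zero (←) rewrites ((3 * 1) * (- b)) into (((3 * 1) * (- b)) + 0)
step 7: mul_zero (←) rewrites 0 into (b * 0), now (((3 * 1) * (- b)) + (b * 0))
step 8: add_zero (←) rewrites (((3 * 1) * (- b)) + (b * 0)) into ((((3 * 1) * (- b)) + (b * 0)) + 0)
step 9: mul_one (←) rewrites 0 into (0 * 1), now ((((3 * 1) * (- b)) + (b * (0 * 1))) + 0)
step 10: neg_neg (←) rewrites (3 * 1) into (- (- (3 * 1))), which is E2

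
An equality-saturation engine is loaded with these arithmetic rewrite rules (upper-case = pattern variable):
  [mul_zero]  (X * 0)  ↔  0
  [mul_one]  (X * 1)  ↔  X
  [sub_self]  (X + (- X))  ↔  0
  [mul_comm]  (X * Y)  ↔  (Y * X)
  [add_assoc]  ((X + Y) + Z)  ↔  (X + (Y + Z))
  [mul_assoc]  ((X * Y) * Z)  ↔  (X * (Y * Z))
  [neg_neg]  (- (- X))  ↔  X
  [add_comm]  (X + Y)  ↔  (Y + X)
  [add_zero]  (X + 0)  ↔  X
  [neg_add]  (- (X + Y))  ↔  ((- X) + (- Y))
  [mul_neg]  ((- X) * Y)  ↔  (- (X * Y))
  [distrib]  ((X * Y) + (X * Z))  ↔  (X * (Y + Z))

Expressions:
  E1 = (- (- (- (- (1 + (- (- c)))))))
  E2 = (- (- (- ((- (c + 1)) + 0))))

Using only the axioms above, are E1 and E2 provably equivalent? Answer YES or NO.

YES

step 1: neg_neg (→) rewrites (- (- (- (- (1 + (- (- c))))))) into (- (- (1 + (- (- c)))))
step 2: neg_neg (→) rewrites (- (- c)) into c, now (- (- (1 + c)))
step 3: neg_neg (→) rewrites (- (- (1 + c))) into (1 + c)
step 4: add_comm (→) rewrites (1 + c) into (c + 1)
step 5: neg_neg (←) rewrites (c + 1) into (- (- (c + 1)))
step 6: neg_neg (←) rewrites (- (c + 1)) into (- (- (- (c + 1)))), now (- (- (- (- (c + 1)))))
step 7: add_zero (←) rewrites (- (c + 1)) into ((- (c + 1)) + 0), which is E2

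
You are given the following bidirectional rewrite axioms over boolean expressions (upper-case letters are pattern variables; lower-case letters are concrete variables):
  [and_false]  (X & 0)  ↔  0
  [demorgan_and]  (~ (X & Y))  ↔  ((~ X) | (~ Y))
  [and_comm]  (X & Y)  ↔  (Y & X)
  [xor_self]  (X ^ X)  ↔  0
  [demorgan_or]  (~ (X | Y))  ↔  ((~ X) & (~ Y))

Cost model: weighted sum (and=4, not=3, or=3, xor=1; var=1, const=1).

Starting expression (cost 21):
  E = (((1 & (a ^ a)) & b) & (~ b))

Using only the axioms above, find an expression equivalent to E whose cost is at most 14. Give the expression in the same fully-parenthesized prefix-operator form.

((~ b) & (0 & b))   [cost 14]

step 1: xor_self (→) rewrites (a ^ a) into 0, now (((1 & 0) & b) & (~ b))
step 2: and_comm (→) rewrites (((1 & 0) & b) & (~ b)) into ((~ b) & ((1 & 0) & b))
step 3: and_false (→) rewrites (1 & 0) into 0, reaching cost 14 (bound 14)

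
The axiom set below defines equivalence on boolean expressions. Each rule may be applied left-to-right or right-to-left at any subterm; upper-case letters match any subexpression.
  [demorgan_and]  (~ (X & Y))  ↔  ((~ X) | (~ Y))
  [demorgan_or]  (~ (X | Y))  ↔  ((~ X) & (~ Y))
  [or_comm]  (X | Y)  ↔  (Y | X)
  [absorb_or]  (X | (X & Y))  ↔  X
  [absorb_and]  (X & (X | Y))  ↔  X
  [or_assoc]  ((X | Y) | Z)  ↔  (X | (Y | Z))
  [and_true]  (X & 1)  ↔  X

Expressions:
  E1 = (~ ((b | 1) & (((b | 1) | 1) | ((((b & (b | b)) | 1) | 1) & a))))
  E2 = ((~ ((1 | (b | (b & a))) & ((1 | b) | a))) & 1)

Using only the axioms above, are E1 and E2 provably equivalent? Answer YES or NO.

1. [absorb_and →] (b & (b | b))  →  b;  E1 = (~ ((b | 1) & (((b | 1) | 1) | (((b | 1) | 1) & a))))
2. [absorb_or →] (((b | 1) | 1) | (((b | 1) | 1) & a))  →  ((b | 1) | 1);  E1 = (~ ((b | 1) & ((b | 1) | 1)))
3. [absorb_and →] ((b | 1) & ((b | 1) | 1))  →  (b | 1);  E1 = (~ (b | 1))
4. [or_comm →] (b | 1)  →  (1 | b);  E1 = (~ (1 | b))
5. [and_true ←] (~ (1 | b))  →  ((~ (1 | b)) & 1)
6. [absorb_and ←] (1 | b)  →  ((1 | b) & ((1 | b) | a));  E1 = ((~ ((1 | b) & ((1 | b) | a))) & 1)
7. [absorb_or ←] b  →  (b | (b & a));  this is E2

YES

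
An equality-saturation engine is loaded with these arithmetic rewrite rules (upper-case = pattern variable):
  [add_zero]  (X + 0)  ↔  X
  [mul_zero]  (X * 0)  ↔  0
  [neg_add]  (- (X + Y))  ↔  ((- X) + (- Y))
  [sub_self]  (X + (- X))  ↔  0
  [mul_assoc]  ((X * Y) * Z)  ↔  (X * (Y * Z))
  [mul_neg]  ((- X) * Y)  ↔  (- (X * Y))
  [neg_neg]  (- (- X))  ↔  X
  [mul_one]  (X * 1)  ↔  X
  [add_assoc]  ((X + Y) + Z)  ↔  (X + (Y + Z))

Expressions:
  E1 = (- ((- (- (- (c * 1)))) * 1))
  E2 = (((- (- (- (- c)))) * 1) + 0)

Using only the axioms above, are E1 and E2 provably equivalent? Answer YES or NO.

(1) ((- (- (- (c * 1)))) * 1)  =[mul_one →]=  (- (- (- (c * 1))))    ⊢ (- (- (- (- (c * 1)))))
(2) (c * 1)  =[mul_one →]=  c    ⊢ (- (- (- (- c))))
(3) (- (- (- c)))  =[neg_neg →]=  (- c)    ⊢ (- (- c))
(4) (- (- c))  =[add_zero ←]=  ((- (- c)) + 0)
(5) (- (- c))  =[mul_one ←]=  ((- (- c)) * 1)    ⊢ (((- (- c)) * 1) + 0)
(6) c  =[neg_neg ←]=  (- (- c))    ⊢ E2

YES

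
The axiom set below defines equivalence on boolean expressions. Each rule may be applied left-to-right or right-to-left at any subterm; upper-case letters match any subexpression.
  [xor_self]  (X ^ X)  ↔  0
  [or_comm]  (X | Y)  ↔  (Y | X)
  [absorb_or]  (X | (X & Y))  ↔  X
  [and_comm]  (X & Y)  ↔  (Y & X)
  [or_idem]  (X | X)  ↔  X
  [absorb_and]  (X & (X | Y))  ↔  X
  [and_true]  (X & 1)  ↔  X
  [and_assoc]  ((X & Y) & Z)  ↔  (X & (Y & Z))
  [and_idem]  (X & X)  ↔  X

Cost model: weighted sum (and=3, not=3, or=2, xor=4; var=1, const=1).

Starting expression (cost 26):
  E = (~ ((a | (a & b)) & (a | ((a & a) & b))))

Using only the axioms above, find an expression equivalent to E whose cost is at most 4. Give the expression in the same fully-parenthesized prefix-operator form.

1. [and_idem →] (a & a)  →  a;  E = (~ ((a | (a & b)) & (a | (a & b))))
2. [and_idem →] ((a | (a & b)) & (a | (a & b)))  →  (a | (a & b));  E = (~ (a | (a & b)))
3. [absorb_or →] (a | (a & b))  →  a;  cost 4 ≤ 4, done

(~ a)   [cost 4]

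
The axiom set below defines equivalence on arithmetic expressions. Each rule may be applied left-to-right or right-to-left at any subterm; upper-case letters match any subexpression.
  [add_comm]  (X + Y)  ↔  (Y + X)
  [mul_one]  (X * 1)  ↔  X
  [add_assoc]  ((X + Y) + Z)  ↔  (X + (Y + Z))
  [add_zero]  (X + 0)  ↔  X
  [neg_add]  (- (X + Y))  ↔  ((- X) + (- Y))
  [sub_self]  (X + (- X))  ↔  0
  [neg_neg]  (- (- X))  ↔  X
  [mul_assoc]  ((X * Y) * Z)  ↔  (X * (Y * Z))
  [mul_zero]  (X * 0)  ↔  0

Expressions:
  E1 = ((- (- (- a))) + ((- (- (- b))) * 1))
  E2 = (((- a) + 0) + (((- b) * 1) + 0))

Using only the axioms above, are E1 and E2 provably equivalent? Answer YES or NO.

1. [mul_one →] ((- (- (- b))) * 1)  →  (- (- (- b)));  E1 = ((- (- (- a))) + (- (- (- b))))
2. [neg_neg →] (- (- a))  →  a;  E1 = ((- a) + (- (- (- b))))
3. [neg_neg →] (- (- b))  →  b;  E1 = ((- a) + (- b))
4. [add_zero ←] (- a)  →  ((- a) + 0);  E1 = (((- a) + 0) + (- b))
5. [mul_one ←] (- b)  →  ((- b) * 1);  E1 = (((- a) + 0) + ((- b) * 1))
6. [add_zero ←] ((- b) * 1)  →  (((- b) * 1) + 0);  this is E2

YES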